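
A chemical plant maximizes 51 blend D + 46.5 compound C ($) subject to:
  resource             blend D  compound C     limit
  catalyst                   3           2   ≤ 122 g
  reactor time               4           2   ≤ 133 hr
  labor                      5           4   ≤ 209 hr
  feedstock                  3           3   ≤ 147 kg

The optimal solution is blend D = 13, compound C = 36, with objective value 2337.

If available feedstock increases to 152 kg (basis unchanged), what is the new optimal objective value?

At the optimum: catalyst uses 111 of 122 (slack = 11); reactor time uses 124 of 133 (slack = 9); labor uses 209 of 209 (binding); feedstock uses 147 of 147 (binding).
Slack constraints have shadow price 0 (complementary slackness).
Dual feasibility on the basic columns requires 5·y_labor + 3·y_feedstock = 51, 4·y_labor + 3·y_feedstock = 46.5.
This yields shadow prices y_labor = 4.5, y_feedstock = 9.5.
Δz = y_feedstock·Δb = 9.5 × (5) = 47.5, so new z* = 2337 + 47.5 = 2384.5.

2384.5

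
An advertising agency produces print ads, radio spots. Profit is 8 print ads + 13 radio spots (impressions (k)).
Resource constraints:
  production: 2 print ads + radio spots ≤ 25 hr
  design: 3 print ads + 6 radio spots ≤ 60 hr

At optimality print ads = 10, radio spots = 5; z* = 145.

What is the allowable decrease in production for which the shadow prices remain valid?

15

Binding constraints: production, design. The basis is B = [[2,1],[3,6]] with det 9.
Per unit decrease in production, x* moves by d = (-0.6667, 0.3333).
The basis stays optimal until print ads reaches 0; allowable decrease = 15 hr.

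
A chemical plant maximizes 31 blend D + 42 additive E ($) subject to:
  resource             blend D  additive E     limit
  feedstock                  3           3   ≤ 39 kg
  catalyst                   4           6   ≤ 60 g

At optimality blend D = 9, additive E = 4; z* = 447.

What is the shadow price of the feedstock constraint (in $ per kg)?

3

Check each constraint at x*: feedstock 39/39 (tight); catalyst 60/60 (tight).
Dual feasibility on the basic columns requires 3·y_feedstock + 4·y_catalyst = 31, 3·y_feedstock + 6·y_catalyst = 42.
Solving: y_feedstock = 3, y_catalyst = 5.5.
Shadow price of feedstock = 3.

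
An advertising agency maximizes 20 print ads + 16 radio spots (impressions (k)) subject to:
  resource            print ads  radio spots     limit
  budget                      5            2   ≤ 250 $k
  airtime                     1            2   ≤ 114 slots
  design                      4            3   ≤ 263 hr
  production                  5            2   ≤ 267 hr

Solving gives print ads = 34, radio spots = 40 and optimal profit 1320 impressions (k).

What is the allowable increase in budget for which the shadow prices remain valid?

11.2

Binding constraints: budget, airtime. The basis is B = [[5,2],[1,2]] with det 8.
Per unit increase in budget, x* moves by d = (0.25, -0.125).
The basis stays optimal until design becomes binding; allowable increase = 11.2 $k.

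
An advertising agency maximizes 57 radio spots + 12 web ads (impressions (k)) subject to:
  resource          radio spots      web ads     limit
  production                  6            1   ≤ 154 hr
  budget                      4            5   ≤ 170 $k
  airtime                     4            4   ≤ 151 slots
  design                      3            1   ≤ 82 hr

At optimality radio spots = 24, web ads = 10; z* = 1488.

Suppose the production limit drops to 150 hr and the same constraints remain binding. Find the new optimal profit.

Binding: production and design. Non-binding: budget (24 unused), airtime (15 unused).
Slack constraints have shadow price 0 (complementary slackness).
From A_Bᵀ y = c: 6·y_production + 3·y_design = 57; 1·y_production + 1·y_design = 12.
Solving: y_production = 7, y_design = 5.
Δz = y_production·Δb = 7 × (-4) = -28, so new z* = 1488 − 28 = 1460.

1460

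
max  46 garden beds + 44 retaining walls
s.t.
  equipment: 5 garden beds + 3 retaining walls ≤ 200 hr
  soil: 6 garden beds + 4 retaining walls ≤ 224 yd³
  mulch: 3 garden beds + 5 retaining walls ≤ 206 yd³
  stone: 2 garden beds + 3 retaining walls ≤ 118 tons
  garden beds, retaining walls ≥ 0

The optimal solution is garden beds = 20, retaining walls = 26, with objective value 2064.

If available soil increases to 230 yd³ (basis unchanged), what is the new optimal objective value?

Check each constraint at x*: equipment 178/200 (slack 22); soil 224/224 (tight); mulch 190/206 (slack 16); stone 118/118 (tight).
Slack constraints have shadow price 0 (complementary slackness).
The binding rows give the dual system: 6·y_soil + 2·y_stone = 46 and 4·y_soil + 3·y_stone = 44.
→ y_soil = 5 and y_stone = 8.
Δz = y_soil·Δb = 5 × (6) = 30, so new z* = 2064 + 30 = 2094.

2094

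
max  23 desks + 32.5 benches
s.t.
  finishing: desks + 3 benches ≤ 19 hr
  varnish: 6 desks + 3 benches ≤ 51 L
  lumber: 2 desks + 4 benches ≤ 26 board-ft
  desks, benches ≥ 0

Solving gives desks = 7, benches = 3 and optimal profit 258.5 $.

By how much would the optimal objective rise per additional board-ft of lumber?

Binding: varnish and lumber. Non-binding: finishing (3 unused).
By complementary slackness, y = 0 for the non-binding constraint.
Dual feasibility on the basic columns requires 6·y_varnish + 2·y_lumber = 23, 3·y_varnish + 4·y_lumber = 32.5.
Solving: y_varnish = 1.5, y_lumber = 7.
Shadow price of lumber = 7.

7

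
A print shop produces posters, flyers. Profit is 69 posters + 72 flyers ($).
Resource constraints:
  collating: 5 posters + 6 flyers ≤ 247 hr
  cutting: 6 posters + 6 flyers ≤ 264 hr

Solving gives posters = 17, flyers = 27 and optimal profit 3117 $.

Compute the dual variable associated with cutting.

At the optimum: collating uses 247 of 247 (binding); cutting uses 264 of 264 (binding).
Dual feasibility on the basic columns requires 5·y_collating + 6·y_cutting = 69, 6·y_collating + 6·y_cutting = 72.
Solving: y_collating = 3, y_cutting = 9.
Shadow price of cutting = 9.

9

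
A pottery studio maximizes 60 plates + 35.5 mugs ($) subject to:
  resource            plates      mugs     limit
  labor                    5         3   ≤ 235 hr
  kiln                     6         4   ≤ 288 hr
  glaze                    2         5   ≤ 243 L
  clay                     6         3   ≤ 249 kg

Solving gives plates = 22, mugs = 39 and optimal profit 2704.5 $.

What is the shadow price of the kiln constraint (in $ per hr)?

5.5

Binding: kiln and clay. Non-binding: labor (8 unused), glaze (4 unused).
By complementary slackness, y = 0 for the non-binding constraints.
Dual feasibility on the basic columns requires 6·y_kiln + 6·y_clay = 60, 4·y_kiln + 3·y_clay = 35.5.
This yields shadow prices y_kiln = 5.5, y_clay = 4.5.
Shadow price of kiln = 5.5.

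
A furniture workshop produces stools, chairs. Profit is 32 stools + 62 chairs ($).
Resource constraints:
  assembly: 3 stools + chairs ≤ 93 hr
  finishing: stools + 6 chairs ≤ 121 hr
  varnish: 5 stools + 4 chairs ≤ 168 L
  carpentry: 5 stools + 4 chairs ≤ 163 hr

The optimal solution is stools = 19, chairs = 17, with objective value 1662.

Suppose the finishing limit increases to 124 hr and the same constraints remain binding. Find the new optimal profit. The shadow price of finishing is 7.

1683

Δb = 3, so new z* = 1662 + (7)·(3) = 1662 + 21 = 1683.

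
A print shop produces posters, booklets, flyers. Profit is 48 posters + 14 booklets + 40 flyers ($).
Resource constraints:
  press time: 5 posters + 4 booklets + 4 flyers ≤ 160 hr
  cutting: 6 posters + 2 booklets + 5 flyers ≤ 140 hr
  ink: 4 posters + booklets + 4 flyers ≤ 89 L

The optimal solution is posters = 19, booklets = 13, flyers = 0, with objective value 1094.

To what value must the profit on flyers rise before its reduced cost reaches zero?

Check each constraint at x*: press time 147/160 (slack 13); cutting 140/140 (tight); ink 89/89 (tight).
Slack constraints have shadow price 0 (complementary slackness).
From A_Bᵀ y = c: 6·y_cutting + 4·y_ink = 48; 2·y_cutting + 1·y_ink = 14.
Solving: y_cutting = 4, y_ink = 6.
flyers enters the basis when its profit ≥ yᵀa₃ = 4·5 + 6·4 = 44.

44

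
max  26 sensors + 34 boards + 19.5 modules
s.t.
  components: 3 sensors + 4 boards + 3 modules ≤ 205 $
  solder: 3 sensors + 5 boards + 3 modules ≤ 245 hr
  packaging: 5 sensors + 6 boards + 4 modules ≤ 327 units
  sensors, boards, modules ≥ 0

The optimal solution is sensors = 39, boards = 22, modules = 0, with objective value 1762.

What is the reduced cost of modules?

Check each constraint at x*: components 205/205 (tight); solder 227/245 (slack 18); packaging 327/327 (tight).
By complementary slackness, y = 0 for the non-binding constraint.
Dual feasibility on the basic columns requires 3·y_components + 5·y_packaging = 26, 4·y_components + 6·y_packaging = 34.
Solving: y_components = 7, y_packaging = 1.
Reduced cost of modules: c₃ − yᵀa₃ = 19.5 − (7·3 + 1·4) = 19.5 − 25 = -5.5.

-5.5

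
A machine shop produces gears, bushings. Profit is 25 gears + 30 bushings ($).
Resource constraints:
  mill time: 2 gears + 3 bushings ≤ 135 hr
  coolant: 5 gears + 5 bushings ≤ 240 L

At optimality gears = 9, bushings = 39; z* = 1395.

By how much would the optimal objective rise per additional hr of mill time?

5

Check each constraint at x*: mill time 135/135 (tight); coolant 240/240 (tight).
From A_Bᵀ y = c: 2·y_mill time + 5·y_coolant = 25; 3·y_mill time + 5·y_coolant = 30.
Solving: y_mill time = 5, y_coolant = 3.
Shadow price of mill time = 5.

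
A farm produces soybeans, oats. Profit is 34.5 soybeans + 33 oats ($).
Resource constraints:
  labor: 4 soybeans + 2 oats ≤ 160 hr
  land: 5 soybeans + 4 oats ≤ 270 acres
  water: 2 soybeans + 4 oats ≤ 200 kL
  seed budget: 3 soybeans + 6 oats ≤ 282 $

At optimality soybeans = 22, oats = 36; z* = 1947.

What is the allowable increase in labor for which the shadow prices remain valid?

Binding constraints: labor, seed budget. The basis is B = [[4,2],[3,6]] with det 18.
Per unit increase in labor, x* moves by d = (0.3333, -0.1667).
The basis stays optimal until land becomes binding; allowable increase = 16 hr.

16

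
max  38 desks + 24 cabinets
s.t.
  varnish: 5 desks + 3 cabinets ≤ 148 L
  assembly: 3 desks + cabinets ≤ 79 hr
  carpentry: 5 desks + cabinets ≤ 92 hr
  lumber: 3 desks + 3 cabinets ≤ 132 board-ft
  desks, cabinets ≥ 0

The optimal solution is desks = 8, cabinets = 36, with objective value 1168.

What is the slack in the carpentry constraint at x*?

carpentry used = 5·8 + 1·36 = 76; slack = 92 − 76 = 16.

16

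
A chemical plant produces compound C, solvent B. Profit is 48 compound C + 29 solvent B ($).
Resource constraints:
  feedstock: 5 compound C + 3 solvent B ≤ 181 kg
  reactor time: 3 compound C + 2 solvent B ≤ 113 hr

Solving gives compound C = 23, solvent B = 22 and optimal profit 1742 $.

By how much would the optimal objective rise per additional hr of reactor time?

Both feedstock and reactor time are binding at x*.
From A_Bᵀ y = c: 5·y_feedstock + 3·y_reactor time = 48; 3·y_feedstock + 2·y_reactor time = 29.
Solving: y_feedstock = 9, y_reactor time = 1.
Shadow price of reactor time = 1.

1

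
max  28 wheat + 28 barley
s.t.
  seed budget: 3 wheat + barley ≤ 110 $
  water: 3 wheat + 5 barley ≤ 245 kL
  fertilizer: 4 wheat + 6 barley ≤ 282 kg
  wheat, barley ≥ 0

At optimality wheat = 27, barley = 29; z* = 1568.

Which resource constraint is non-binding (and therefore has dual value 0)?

water

seed budget: 110/110 (binding)
water: 226/245 (slack 19)
fertilizer: 282/282 (binding)
By complementary slackness, a constraint with positive slack has shadow price 0 → water.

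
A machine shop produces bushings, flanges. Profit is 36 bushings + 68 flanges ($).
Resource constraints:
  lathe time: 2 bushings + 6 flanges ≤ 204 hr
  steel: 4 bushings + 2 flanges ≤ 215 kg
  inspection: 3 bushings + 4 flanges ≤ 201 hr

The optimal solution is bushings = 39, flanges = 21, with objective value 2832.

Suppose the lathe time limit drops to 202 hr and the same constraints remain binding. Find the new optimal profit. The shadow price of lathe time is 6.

Δb = -2, so new z* = 2832 + (6)·(-2) = 2832 − 12 = 2820.

2820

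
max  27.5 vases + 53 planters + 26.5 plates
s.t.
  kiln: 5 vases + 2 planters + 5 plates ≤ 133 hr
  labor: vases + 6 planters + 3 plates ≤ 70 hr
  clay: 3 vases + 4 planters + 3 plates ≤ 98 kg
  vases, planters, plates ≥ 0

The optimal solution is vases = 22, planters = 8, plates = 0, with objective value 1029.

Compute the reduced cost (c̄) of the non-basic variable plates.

-8

Check each constraint at x*: kiln 126/133 (slack 7); labor 70/70 (tight); clay 98/98 (tight).
By complementary slackness, y = 0 for the non-binding constraint.
The binding rows give the dual system: 1·y_labor + 3·y_clay = 27.5 and 6·y_labor + 4·y_clay = 53.
Solving: y_labor = 3.5, y_clay = 8.
Reduced cost of plates: c₃ − yᵀa₃ = 26.5 − (3.5·3 + 8·3) = 26.5 − 34.5 = -8.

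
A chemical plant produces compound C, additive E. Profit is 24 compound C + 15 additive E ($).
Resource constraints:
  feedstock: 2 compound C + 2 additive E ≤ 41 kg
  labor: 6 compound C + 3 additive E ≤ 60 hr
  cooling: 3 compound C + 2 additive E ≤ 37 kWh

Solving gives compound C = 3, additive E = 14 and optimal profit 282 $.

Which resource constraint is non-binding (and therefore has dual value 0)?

feedstock: 34/41 (slack 7)
labor: 60/60 (binding)
cooling: 37/37 (binding)
By complementary slackness, a constraint with positive slack has shadow price 0 → feedstock.

feedstock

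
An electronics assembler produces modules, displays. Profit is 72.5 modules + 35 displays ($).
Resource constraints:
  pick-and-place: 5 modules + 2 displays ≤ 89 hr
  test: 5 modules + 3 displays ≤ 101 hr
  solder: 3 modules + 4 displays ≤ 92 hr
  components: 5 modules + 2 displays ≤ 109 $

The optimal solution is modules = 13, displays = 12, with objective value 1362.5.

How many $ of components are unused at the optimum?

20

components used = 5·13 + 2·12 = 89; slack = 109 − 89 = 20.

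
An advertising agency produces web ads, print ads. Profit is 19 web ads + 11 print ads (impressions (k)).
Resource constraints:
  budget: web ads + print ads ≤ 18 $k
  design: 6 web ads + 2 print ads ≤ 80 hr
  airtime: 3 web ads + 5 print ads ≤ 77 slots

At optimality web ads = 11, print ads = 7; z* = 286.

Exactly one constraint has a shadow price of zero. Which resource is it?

budget: 18/18 (binding)
design: 80/80 (binding)
airtime: 68/77 (slack 9)
By complementary slackness, a constraint with positive slack has shadow price 0 → airtime.

airtime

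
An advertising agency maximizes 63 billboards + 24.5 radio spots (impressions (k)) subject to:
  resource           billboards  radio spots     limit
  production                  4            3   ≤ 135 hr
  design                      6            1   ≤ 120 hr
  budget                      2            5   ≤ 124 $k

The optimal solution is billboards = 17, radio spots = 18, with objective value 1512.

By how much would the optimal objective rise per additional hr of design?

Check each constraint at x*: production 122/135 (slack 13); design 120/120 (tight); budget 124/124 (tight).
Slack constraints have shadow price 0 (complementary slackness).
The binding rows give the dual system: 6·y_design + 2·y_budget = 63 and 1·y_design + 5·y_budget = 24.5.
→ y_design = 9.5 and y_budget = 3.
Shadow price of design = 9.5.

9.5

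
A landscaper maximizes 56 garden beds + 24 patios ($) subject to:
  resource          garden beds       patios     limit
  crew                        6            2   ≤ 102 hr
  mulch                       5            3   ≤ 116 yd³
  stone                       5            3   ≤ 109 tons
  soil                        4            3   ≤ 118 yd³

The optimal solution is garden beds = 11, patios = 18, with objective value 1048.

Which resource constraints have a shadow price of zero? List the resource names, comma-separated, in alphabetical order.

crew: 102/102 (binding)
mulch: 109/116 (slack 7)
stone: 109/109 (binding)
soil: 98/118 (slack 20)
By complementary slackness, a constraint with positive slack has shadow price 0 → mulch, soil.

mulch, soil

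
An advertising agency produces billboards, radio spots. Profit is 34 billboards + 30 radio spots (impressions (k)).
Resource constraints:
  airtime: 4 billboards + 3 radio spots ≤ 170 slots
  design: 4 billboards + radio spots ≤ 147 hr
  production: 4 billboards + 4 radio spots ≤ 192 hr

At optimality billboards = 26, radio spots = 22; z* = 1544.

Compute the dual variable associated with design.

0

Binding: airtime and production. Non-binding: design (21 unused).
By complementary slackness, y = 0 for the non-binding constraint.
From A_Bᵀ y = c: 4·y_airtime + 4·y_production = 34; 3·y_airtime + 4·y_production = 30.
Solving: y_airtime = 4, y_production = 4.5.
Shadow price of design = 0.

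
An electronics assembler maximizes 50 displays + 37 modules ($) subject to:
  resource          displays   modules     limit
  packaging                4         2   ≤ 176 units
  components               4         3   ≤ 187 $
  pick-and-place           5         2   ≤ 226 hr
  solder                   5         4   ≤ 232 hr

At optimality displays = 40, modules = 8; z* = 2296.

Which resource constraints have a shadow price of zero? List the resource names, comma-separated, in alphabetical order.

components, pick-and-place

packaging: 176/176 (binding)
components: 184/187 (slack 3)
pick-and-place: 216/226 (slack 10)
solder: 232/232 (binding)
By complementary slackness, a constraint with positive slack has shadow price 0 → components, pick-and-place.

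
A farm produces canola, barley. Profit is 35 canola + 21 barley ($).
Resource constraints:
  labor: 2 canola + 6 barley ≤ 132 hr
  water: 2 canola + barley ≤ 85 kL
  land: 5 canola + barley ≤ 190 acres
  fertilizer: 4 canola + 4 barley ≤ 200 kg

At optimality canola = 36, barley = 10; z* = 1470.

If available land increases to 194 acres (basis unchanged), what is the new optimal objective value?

At the optimum: labor uses 132 of 132 (binding); water uses 82 of 85 (slack = 3); land uses 190 of 190 (binding); fertilizer uses 184 of 200 (slack = 16).
By complementary slackness, y = 0 for the non-binding constraints.
The binding rows give the dual system: 2·y_labor + 5·y_land = 35 and 6·y_labor + 1·y_land = 21.
→ y_labor = 2.5 and y_land = 6.
Δz = y_land·Δb = 6 × (4) = 24, so new z* = 1470 + 24 = 1494.

1494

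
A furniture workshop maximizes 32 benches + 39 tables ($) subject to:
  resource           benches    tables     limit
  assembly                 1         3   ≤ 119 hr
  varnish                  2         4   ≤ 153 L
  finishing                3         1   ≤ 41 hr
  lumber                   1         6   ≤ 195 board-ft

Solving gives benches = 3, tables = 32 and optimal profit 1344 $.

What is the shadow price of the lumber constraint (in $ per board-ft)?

5

At the optimum: assembly uses 99 of 119 (slack = 20); varnish uses 134 of 153 (slack = 19); finishing uses 41 of 41 (binding); lumber uses 195 of 195 (binding).
Since assembly, varnish are not tight, their duals are 0.
The binding rows give the dual system: 3·y_finishing + 1·y_lumber = 32 and 1·y_finishing + 6·y_lumber = 39.
Solving: y_finishing = 9, y_lumber = 5.
Shadow price of lumber = 5.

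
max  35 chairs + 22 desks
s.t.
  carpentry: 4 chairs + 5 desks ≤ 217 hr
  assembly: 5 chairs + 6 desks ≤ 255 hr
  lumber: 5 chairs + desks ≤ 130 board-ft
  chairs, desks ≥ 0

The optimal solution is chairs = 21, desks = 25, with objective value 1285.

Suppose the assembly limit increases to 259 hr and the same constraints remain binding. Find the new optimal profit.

1297

Binding: assembly and lumber. Non-binding: carpentry (8 unused).
Since carpentry is not tight, its dual is 0.
The binding rows give the dual system: 5·y_assembly + 5·y_lumber = 35 and 6·y_assembly + 1·y_lumber = 22.
→ y_assembly = 3 and y_lumber = 4.
Δz = y_assembly·Δb = 3 × (4) = 12, so new z* = 1285 + 12 = 1297.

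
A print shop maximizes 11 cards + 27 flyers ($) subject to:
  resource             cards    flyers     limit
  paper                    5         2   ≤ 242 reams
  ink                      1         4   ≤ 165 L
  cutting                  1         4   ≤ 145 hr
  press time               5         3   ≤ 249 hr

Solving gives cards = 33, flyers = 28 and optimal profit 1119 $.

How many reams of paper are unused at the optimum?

paper used = 5·33 + 2·28 = 221; slack = 242 − 221 = 21.

21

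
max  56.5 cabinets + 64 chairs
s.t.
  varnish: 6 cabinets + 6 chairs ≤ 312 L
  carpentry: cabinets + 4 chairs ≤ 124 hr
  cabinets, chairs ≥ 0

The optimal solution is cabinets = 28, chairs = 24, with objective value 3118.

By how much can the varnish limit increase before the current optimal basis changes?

Binding constraints: varnish, carpentry. The basis is B = [[6,6],[1,4]] with det 18.
Per unit increase in varnish, x* moves by d = (0.2222, -0.0556).
The basis stays optimal until chairs reaches 0; allowable increase = 432 L.

432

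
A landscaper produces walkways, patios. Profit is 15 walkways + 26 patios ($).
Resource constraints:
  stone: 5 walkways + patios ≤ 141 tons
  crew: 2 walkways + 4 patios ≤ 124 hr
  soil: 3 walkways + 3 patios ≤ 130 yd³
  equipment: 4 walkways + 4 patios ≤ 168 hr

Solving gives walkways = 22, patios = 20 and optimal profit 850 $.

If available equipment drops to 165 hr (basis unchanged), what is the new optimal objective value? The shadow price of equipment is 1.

Δb = -3, so new z* = 850 + (1)·(-3) = 850 − 3 = 847.

847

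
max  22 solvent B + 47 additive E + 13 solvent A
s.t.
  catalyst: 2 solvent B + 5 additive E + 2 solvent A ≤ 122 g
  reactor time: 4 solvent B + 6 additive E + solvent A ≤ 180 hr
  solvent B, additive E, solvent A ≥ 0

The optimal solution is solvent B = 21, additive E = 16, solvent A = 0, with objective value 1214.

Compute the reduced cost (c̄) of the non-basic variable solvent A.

At the optimum: catalyst uses 122 of 122 (binding); reactor time uses 180 of 180 (binding).
The binding rows give the dual system: 2·y_catalyst + 4·y_reactor time = 22 and 5·y_catalyst + 6·y_reactor time = 47.
Solving: y_catalyst = 7, y_reactor time = 2.
Reduced cost of solvent A: c₃ − yᵀa₃ = 13 − (7·2 + 2·1) = 13 − 16 = -3.

-3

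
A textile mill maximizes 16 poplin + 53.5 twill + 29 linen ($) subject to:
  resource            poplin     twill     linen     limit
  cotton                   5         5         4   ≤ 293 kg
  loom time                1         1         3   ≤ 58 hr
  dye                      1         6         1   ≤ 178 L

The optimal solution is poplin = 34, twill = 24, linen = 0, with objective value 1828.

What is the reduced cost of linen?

-4

At the optimum: cotton uses 290 of 293 (slack = 3); loom time uses 58 of 58 (binding); dye uses 178 of 178 (binding).
Slack constraints have shadow price 0 (complementary slackness).
Dual feasibility on the basic columns requires 1·y_loom time + 1·y_dye = 16, 1·y_loom time + 6·y_dye = 53.5.
This yields shadow prices y_loom time = 8.5, y_dye = 7.5.
Reduced cost of linen: c₃ − yᵀa₃ = 29 − (8.5·3 + 7.5·1) = 29 − 33 = -4.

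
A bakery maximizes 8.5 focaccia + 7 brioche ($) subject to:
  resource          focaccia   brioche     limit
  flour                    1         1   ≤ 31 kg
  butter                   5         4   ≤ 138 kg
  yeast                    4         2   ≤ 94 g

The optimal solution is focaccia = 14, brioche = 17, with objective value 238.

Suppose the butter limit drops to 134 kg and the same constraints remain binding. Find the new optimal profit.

232

Check each constraint at x*: flour 31/31 (tight); butter 138/138 (tight); yeast 90/94 (slack 4).
Slack constraints have shadow price 0 (complementary slackness).
Dual feasibility on the basic columns requires 1·y_flour + 5·y_butter = 8.5, 1·y_flour + 4·y_butter = 7.
This yields shadow prices y_flour = 1, y_butter = 1.5.
Δz = y_butter·Δb = 1.5 × (-4) = -6, so new z* = 238 − 6 = 232.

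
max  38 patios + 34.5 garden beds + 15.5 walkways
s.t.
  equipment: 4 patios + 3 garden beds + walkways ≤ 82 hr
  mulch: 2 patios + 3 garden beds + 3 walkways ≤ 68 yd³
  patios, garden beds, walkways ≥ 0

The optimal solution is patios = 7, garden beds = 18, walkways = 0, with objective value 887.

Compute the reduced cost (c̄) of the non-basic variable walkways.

-4

Both equipment and mulch are binding at x*.
Dual feasibility on the basic columns requires 4·y_equipment + 2·y_mulch = 38, 3·y_equipment + 3·y_mulch = 34.5.
→ y_equipment = 7.5 and y_mulch = 4.
Reduced cost of walkways: c₃ − yᵀa₃ = 15.5 − (7.5·1 + 4·3) = 15.5 − 19.5 = -4.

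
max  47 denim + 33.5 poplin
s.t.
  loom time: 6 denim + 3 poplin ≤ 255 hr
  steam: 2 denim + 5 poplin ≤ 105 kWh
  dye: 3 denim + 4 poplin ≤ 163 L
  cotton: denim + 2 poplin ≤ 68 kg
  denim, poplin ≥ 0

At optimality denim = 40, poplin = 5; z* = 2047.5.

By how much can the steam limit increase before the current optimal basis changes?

Binding constraints: loom time, steam. The basis is B = [[6,3],[2,5]] with det 24.
Per unit increase in steam, x* moves by d = (-0.125, 0.25).
The basis stays optimal until dye becomes binding; allowable increase = 36.8 kWh.

36.8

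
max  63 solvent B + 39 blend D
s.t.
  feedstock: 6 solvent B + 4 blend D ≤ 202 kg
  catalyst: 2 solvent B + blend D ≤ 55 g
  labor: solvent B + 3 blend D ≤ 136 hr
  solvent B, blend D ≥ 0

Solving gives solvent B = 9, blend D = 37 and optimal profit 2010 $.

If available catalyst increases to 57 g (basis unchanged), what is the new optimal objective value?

2028

Binding: feedstock and catalyst. Non-binding: labor (16 unused).
Slack constraints have shadow price 0 (complementary slackness).
Dual feasibility on the basic columns requires 6·y_feedstock + 2·y_catalyst = 63, 4·y_feedstock + 1·y_catalyst = 39.
→ y_feedstock = 7.5 and y_catalyst = 9.
Δz = y_catalyst·Δb = 9 × (2) = 18, so new z* = 2010 + 18 = 2028.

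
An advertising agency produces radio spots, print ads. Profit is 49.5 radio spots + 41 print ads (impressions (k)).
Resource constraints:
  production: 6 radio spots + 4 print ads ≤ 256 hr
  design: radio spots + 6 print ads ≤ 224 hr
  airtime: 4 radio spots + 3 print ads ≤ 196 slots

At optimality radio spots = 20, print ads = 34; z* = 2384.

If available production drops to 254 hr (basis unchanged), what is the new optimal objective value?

At the optimum: production uses 256 of 256 (binding); design uses 224 of 224 (binding); airtime uses 182 of 196 (slack = 14).
By complementary slackness, y = 0 for the non-binding constraint.
Dual feasibility on the basic columns requires 6·y_production + 1·y_design = 49.5, 4·y_production + 6·y_design = 41.
→ y_production = 8 and y_design = 1.5.
Δz = y_production·Δb = 8 × (-2) = -16, so new z* = 2384 − 16 = 2368.

2368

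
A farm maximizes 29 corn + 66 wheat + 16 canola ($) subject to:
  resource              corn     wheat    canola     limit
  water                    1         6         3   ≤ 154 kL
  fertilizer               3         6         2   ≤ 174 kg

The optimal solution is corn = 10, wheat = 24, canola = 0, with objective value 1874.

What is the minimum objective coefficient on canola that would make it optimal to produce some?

24

At the optimum: water uses 154 of 154 (binding); fertilizer uses 174 of 174 (binding).
Dual feasibility on the basic columns requires 1·y_water + 3·y_fertilizer = 29, 6·y_water + 6·y_fertilizer = 66.
Solving: y_water = 2, y_fertilizer = 9.
canola enters the basis when its profit ≥ yᵀa₃ = 2·3 + 9·2 = 24.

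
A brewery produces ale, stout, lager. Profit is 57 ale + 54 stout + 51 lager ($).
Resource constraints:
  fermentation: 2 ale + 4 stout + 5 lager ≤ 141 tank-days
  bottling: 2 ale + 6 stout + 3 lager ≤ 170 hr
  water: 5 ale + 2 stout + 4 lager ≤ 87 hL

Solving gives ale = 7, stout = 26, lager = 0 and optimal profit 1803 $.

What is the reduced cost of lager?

-3

Check each constraint at x*: fermentation 118/141 (slack 23); bottling 170/170 (tight); water 87/87 (tight).
By complementary slackness, y = 0 for the non-binding constraint.
The binding rows give the dual system: 2·y_bottling + 5·y_water = 57 and 6·y_bottling + 2·y_water = 54.
This yields shadow prices y_bottling = 6, y_water = 9.
Reduced cost of lager: c₃ − yᵀa₃ = 51 − (6·3 + 9·4) = 51 − 54 = -3.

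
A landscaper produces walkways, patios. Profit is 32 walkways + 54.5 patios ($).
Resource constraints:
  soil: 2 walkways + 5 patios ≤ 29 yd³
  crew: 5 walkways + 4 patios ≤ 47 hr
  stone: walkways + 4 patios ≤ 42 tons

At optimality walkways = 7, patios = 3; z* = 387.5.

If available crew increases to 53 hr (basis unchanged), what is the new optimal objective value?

At the optimum: soil uses 29 of 29 (binding); crew uses 47 of 47 (binding); stone uses 19 of 42 (slack = 23).
By complementary slackness, y = 0 for the non-binding constraint.
The binding rows give the dual system: 2·y_soil + 5·y_crew = 32 and 5·y_soil + 4·y_crew = 54.5.
This yields shadow prices y_soil = 8.5, y_crew = 3.
Δz = y_crew·Δb = 3 × (6) = 18, so new z* = 387.5 + 18 = 405.5.

405.5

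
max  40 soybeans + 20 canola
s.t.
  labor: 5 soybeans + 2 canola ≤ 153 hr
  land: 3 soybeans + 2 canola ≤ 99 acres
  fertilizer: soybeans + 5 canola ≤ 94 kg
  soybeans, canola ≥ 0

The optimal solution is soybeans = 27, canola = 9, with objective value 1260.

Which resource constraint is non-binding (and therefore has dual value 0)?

fertilizer

labor: 153/153 (binding)
land: 99/99 (binding)
fertilizer: 72/94 (slack 22)
By complementary slackness, a constraint with positive slack has shadow price 0 → fertilizer.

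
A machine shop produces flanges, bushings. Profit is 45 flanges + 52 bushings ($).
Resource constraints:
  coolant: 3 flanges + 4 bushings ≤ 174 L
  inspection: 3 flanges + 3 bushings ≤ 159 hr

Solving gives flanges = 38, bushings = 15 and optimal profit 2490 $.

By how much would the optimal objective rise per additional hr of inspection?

Check each constraint at x*: coolant 174/174 (tight); inspection 159/159 (tight).
From A_Bᵀ y = c: 3·y_coolant + 3·y_inspection = 45; 4·y_coolant + 3·y_inspection = 52.
→ y_coolant = 7 and y_inspection = 8.
Shadow price of inspection = 8.

8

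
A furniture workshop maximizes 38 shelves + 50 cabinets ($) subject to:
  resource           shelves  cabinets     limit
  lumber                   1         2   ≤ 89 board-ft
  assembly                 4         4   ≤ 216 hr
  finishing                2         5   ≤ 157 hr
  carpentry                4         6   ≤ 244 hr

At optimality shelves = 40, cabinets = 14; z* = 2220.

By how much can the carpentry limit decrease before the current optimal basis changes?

Binding constraints: assembly, carpentry. The basis is B = [[4,4],[4,6]] with det 8.
Per unit decrease in carpentry, x* moves by d = (0.5, -0.5).
The basis stays optimal until cabinets reaches 0; allowable decrease = 28 hr.

28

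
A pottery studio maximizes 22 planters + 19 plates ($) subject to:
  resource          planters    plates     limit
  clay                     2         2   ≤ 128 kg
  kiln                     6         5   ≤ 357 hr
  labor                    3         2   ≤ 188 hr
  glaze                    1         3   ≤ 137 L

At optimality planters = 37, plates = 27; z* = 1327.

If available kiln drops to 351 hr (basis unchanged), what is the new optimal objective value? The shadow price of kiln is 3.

1309

Δb = -6, so new z* = 1327 + (3)·(-6) = 1327 − 18 = 1309.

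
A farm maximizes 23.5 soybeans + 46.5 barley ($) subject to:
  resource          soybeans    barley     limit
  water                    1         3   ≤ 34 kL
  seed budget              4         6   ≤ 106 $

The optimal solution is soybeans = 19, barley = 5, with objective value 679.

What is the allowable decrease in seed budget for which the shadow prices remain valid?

Binding constraints: water, seed budget. The basis is B = [[1,3],[4,6]] with det -6.
Per unit decrease in seed budget, x* moves by d = (-0.5, 0.1667).
The basis stays optimal until soybeans reaches 0; allowable decrease = 38 $.

38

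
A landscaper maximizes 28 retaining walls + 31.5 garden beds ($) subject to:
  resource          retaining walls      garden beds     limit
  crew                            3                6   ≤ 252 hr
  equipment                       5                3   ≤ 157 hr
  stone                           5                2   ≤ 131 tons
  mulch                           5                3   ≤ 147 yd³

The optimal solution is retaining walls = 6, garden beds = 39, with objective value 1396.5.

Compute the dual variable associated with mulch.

Binding: crew and mulch. Non-binding: equipment (10 unused), stone (23 unused).
By complementary slackness, y = 0 for the non-binding constraints.
The binding rows give the dual system: 3·y_crew + 5·y_mulch = 28 and 6·y_crew + 3·y_mulch = 31.5.
Solving: y_crew = 3.5, y_mulch = 3.5.
Shadow price of mulch = 3.5.

3.5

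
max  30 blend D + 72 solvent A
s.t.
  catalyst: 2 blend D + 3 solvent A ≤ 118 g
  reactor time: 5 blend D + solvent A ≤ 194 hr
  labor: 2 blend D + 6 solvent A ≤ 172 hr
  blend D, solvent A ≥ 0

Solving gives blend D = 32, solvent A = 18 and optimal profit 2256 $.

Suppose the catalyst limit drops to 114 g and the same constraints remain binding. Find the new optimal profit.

Binding: catalyst and labor. Non-binding: reactor time (16 unused).
By complementary slackness, y = 0 for the non-binding constraint.
Dual feasibility on the basic columns requires 2·y_catalyst + 2·y_labor = 30, 3·y_catalyst + 6·y_labor = 72.
Solving: y_catalyst = 6, y_labor = 9.
Δz = y_catalyst·Δb = 6 × (-4) = -24, so new z* = 2256 − 24 = 2232.

2232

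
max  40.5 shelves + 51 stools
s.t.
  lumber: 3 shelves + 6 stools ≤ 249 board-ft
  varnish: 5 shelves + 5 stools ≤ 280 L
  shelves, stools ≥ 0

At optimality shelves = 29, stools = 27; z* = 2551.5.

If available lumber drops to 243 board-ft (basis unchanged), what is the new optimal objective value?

2530.5

Both lumber and varnish are binding at x*.
From A_Bᵀ y = c: 3·y_lumber + 5·y_varnish = 40.5; 6·y_lumber + 5·y_varnish = 51.
Solving: y_lumber = 3.5, y_varnish = 6.
Δz = y_lumber·Δb = 3.5 × (-6) = -21, so new z* = 2551.5 − 21 = 2530.5.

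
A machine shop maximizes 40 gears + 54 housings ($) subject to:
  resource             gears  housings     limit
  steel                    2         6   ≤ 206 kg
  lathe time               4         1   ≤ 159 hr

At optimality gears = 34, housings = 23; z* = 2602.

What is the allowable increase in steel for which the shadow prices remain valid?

Binding constraints: steel, lathe time. The basis is B = [[2,6],[4,1]] with det -22.
Per unit increase in steel, x* moves by d = (-0.0455, 0.1818).
The basis stays optimal until gears reaches 0; allowable increase = 748 kg.

748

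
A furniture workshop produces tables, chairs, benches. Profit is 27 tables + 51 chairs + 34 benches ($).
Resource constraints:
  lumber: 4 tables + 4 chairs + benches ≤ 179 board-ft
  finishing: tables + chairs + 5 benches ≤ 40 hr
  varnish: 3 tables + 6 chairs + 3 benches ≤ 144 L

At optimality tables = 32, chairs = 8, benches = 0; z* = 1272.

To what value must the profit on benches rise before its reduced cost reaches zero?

39

At the optimum: lumber uses 160 of 179 (slack = 19); finishing uses 40 of 40 (binding); varnish uses 144 of 144 (binding).
Slack constraints have shadow price 0 (complementary slackness).
Dual feasibility on the basic columns requires 1·y_finishing + 3·y_varnish = 27, 1·y_finishing + 6·y_varnish = 51.
Solving: y_finishing = 3, y_varnish = 8.
benches enters the basis when its profit ≥ yᵀa₃ = 3·5 + 8·3 = 39.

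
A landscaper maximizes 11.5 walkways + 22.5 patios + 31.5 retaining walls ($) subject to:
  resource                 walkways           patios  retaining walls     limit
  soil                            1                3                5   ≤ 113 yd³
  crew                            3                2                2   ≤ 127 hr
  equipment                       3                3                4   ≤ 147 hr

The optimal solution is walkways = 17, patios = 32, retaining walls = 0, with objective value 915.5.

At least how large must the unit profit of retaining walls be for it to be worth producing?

35.5

Check each constraint at x*: soil 113/113 (tight); crew 115/127 (slack 12); equipment 147/147 (tight).
Since crew is not tight, its dual is 0.
From A_Bᵀ y = c: 1·y_soil + 3·y_equipment = 11.5; 3·y_soil + 3·y_equipment = 22.5.
→ y_soil = 5.5 and y_equipment = 2.
retaining walls enters the basis when its profit ≥ yᵀa₃ = 5.5·5 + 2·4 = 35.5.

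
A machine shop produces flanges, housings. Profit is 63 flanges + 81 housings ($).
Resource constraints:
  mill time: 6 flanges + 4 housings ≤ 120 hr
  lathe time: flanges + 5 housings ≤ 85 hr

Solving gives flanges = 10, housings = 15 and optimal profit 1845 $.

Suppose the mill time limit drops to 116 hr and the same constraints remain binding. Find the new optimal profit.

1809

Check each constraint at x*: mill time 120/120 (tight); lathe time 85/85 (tight).
The binding rows give the dual system: 6·y_mill time + 1·y_lathe time = 63 and 4·y_mill time + 5·y_lathe time = 81.
This yields shadow prices y_mill time = 9, y_lathe time = 9.
Δz = y_mill time·Δb = 9 × (-4) = -36, so new z* = 1845 − 36 = 1809.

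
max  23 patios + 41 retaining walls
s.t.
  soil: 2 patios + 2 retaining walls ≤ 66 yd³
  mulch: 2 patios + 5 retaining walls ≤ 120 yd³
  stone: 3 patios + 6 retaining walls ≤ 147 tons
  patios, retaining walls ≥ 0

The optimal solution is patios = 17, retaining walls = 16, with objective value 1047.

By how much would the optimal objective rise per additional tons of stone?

Binding: soil and stone. Non-binding: mulch (6 unused).
Since mulch is not tight, its dual is 0.
Dual feasibility on the basic columns requires 2·y_soil + 3·y_stone = 23, 2·y_soil + 6·y_stone = 41.
→ y_soil = 2.5 and y_stone = 6.
Shadow price of stone = 6.

6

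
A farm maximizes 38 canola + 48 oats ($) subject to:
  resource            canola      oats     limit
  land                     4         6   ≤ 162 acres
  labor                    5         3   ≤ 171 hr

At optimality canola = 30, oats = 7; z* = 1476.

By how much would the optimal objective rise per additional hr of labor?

2

At the optimum: land uses 162 of 162 (binding); labor uses 171 of 171 (binding).
The binding rows give the dual system: 4·y_land + 5·y_labor = 38 and 6·y_land + 3·y_labor = 48.
Solving: y_land = 7, y_labor = 2.
Shadow price of labor = 2.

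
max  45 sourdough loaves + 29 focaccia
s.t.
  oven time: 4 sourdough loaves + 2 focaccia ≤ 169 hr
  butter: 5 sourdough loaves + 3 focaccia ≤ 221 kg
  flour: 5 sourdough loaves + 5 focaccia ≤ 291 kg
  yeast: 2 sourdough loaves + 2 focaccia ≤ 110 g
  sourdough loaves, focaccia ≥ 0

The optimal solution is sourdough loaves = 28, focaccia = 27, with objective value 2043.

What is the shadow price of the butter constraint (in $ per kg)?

At the optimum: oven time uses 166 of 169 (slack = 3); butter uses 221 of 221 (binding); flour uses 275 of 291 (slack = 16); yeast uses 110 of 110 (binding).
By complementary slackness, y = 0 for the non-binding constraints.
The binding rows give the dual system: 5·y_butter + 2·y_yeast = 45 and 3·y_butter + 2·y_yeast = 29.
This yields shadow prices y_butter = 8, y_yeast = 2.5.
Shadow price of butter = 8.

8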